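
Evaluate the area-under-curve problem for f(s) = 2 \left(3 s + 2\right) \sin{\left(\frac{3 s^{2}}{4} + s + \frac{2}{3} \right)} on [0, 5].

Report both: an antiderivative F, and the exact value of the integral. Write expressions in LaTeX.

Antiderivative: F(s) = - 4 \cos{\left(\frac{3 s^{2}}{4} + s + \frac{2}{3} \right)}; value = - 4 \cos{\left(\frac{293}{12} \right)} + 4 \cos{\left(\frac{2}{3} \right)}

f matches the chain-rule pattern g'(h)*h' with inner function h(s) = \frac{3 s^{2}}{4} + s + \frac{2}{3}; substituting u = h(s) collapses the integral.
F(s) = - 4 \cos{\left(\frac{3 s^{2}}{4} + s + \frac{2}{3} \right)} is an antiderivative of f.
Check: d/ds[- 4 \cos{\left(\frac{3 s^{2}}{4} + s + \frac{2}{3} \right)}] = 6 s \sin{\left(\frac{3 s^{2}}{4} + s + \frac{2}{3} \right)} + 4 \sin{\left(\frac{3 s^{2}}{4} + s + \frac{2}{3} \right)}, which equals f(s).
F(5) = - 4 \cos{\left(\frac{293}{12} \right)}; F(0) = - 4 \cos{\left(\frac{2}{3} \right)}.
Integral = F(5) - F(0) = - 4 \cos{\left(\frac{293}{12} \right)} + 4 \cos{\left(\frac{2}{3} \right)}.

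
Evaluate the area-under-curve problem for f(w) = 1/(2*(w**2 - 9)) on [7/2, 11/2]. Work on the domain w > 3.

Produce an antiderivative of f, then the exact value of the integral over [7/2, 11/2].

Antiderivative: F(w) = (log(w - 3) - log(w + 3))/12; value = -log(17/2)/12 + log(2)/12 + log(5/2)/12 + log(13/2)/12

The denominator factors as 2*(w - 3)*(w + 3); partial fractions split f into directly integrable pieces: -1/(12*(w + 3)) + 1/(12*(w - 3)).
F(w) = (log(w - 3) - log(w + 3))/12 is an antiderivative of f.
Check: d/dw[(log(w - 3) - log(w + 3))/12] = 1/(2*w**2 - 18), which equals f(w).
F(11/2) = -log(17/2)/12 + log(5/2)/12; F(7/2) = -log(13/2)/12 - log(2)/12.
Integral = F(11/2) - F(7/2) = -log(17/2)/12 + log(2)/12 + log(5/2)/12 + log(13/2)/12.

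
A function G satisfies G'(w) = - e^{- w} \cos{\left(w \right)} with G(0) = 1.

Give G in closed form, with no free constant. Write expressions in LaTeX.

G(w) = \frac{\left(e^{w} - \sin{\left(w \right)} + \cos{\left(w \right)}\right) e^{- w}}{2}

A first test for any G(w): its w-derivative must equal the given G'(w).
A general antiderivative is - \frac{e^{- w} \sin{\left(w \right)}}{2} + \frac{e^{- w} \cos{\left(w \right)}}{2} + C.
The condition gives C = 1 - (\frac{1}{2}) = \frac{1}{2}.
So G(w) = \frac{\left(e^{w} - \sin{\left(w \right)} + \cos{\left(w \right)}\right) e^{- w}}{2}.
Check: d/dw[\frac{\left(e^{w} - \sin{\left(w \right)} + \cos{\left(w \right)}\right) e^{- w}}{2}] = - e^{- w} \cos{\left(w \right)} = G'(w).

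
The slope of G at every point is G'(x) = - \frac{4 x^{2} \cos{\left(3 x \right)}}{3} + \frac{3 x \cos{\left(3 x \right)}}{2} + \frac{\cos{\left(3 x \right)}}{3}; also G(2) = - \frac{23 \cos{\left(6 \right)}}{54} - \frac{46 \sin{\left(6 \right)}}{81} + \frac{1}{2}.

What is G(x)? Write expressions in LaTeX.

The integrand splits into summands that can be handled one at a time.
A general antiderivative is - \frac{4 x^{2} \sin{\left(3 x \right)}}{9} + \frac{x \sin{\left(3 x \right)}}{2} - \frac{8 x \cos{\left(3 x \right)}}{27} + \frac{17 \sin{\left(3 x \right)}}{81} + \frac{\cos{\left(3 x \right)}}{6} + C.
The condition gives C = - \frac{23 \cos{\left(6 \right)}}{54} - \frac{46 \sin{\left(6 \right)}}{81} + \frac{1}{2} - (- \frac{23 \cos{\left(6 \right)}}{54} - \frac{46 \sin{\left(6 \right)}}{81}) = \frac{1}{2}.
So G(x) = - \frac{72 x^{2} \sin{\left(3 x \right)} - 81 x \sin{\left(3 x \right)} + 48 x \cos{\left(3 x \right)} - 34 \sin{\left(3 x \right)} - 27 \cos{\left(3 x \right)} - 81}{162}.
Check: d/dx[- \frac{72 x^{2} \sin{\left(3 x \right)} - 81 x \sin{\left(3 x \right)} + 48 x \cos{\left(3 x \right)} - 34 \sin{\left(3 x \right)} - 27 \cos{\left(3 x \right)} - 81}{162}] = - \frac{4 x^{2} \cos{\left(3 x \right)}}{3} + \frac{3 x \cos{\left(3 x \right)}}{2} + \frac{\cos{\left(3 x \right)}}{3} = G'(x).

G(x) = - \frac{72 x^{2} \sin{\left(3 x \right)} - 81 x \sin{\left(3 x \right)} + 48 x \cos{\left(3 x \right)} - 34 \sin{\left(3 x \right)} - 27 \cos{\left(3 x \right)} - 81}{162}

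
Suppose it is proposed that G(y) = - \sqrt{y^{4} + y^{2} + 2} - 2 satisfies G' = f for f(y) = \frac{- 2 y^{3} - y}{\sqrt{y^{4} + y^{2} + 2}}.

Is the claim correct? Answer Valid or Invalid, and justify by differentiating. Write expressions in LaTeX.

d/dy[G] = \frac{- 2 y^{3} - y}{\sqrt{y^{4} + y^{2} + 2}}
This equals f(y) exactly, so the claim holds.

Valid. The derivative of G reproduces f.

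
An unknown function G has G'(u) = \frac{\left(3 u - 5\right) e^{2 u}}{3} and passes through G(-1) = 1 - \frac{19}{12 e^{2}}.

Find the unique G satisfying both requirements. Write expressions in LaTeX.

G(u) = \frac{u e^{2 u}}{2} - \frac{13 e^{2 u}}{12} + 1

Recognize the product-rule pattern: G'(u) = v'r + vr' with v = \frac{u}{2} - \frac{13}{12}, r = e^{2 u}, so integration by parts undoes it.
A general antiderivative is \frac{\left(6 u - 13\right) e^{2 u}}{12} + C.
The condition gives C = 1 - \frac{19}{12 e^{2}} - (- \frac{19}{12 e^{2}}) = 1.
So G(u) = \frac{u e^{2 u}}{2} - \frac{13 e^{2 u}}{12} + 1.
Check: d/du[\frac{u e^{2 u}}{2} - \frac{13 e^{2 u}}{12} + 1] = u e^{2 u} - \frac{5 e^{2 u}}{3}, which equals G'(u).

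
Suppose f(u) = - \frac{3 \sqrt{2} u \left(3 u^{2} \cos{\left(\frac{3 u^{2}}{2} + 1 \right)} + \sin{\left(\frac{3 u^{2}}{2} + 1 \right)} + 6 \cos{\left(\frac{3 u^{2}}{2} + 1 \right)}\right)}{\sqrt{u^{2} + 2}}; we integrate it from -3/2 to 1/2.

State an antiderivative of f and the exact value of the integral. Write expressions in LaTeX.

f has the shape v'r + vr' for v = - 6 \sqrt{\frac{u^{2}}{2} + 1} and r = \sin{\left(\frac{3 u^{2}}{2} + 1 \right)} — it is the derivative of the product v*r.
F(u) = - 6 \sqrt{\frac{u^{2}}{2} + 1} \sin{\left(\frac{3 u^{2}}{2} + 1 \right)} is an antiderivative of f.
Check: d/du[- 6 \sqrt{\frac{u^{2}}{2} + 1} \sin{\left(\frac{3 u^{2}}{2} + 1 \right)}] = \frac{\sqrt{2} \left(- 18 u^{3} \cos{\left(\frac{3 u^{2}}{2} + 1 \right)} - 6 u \sin{\left(\frac{3 u^{2}}{2} + 1 \right)} - 36 u \cos{\left(\frac{3 u^{2}}{2} + 1 \right)}\right)}{2 \sqrt{u^{2} + 2}}, which equals f(u).
F(1/2) = - \frac{9 \sqrt{2} \sin{\left(\frac{11}{8} \right)}}{2}; F(-3/2) = - \frac{3 \sqrt{34} \sin{\left(\frac{35}{8} \right)}}{2}.
Integral = F(1/2) - F(-3/2) = \frac{3 \sqrt{34} \sin{\left(\frac{35}{8} \right)}}{2} - \frac{9 \sqrt{2} \sin{\left(\frac{11}{8} \right)}}{2}.

Antiderivative: F(u) = - 6 \sqrt{\frac{u^{2}}{2} + 1} \sin{\left(\frac{3 u^{2}}{2} + 1 \right)}; value = \frac{3 \sqrt{34} \sin{\left(\frac{35}{8} \right)}}{2} - \frac{9 \sqrt{2} \sin{\left(\frac{11}{8} \right)}}{2}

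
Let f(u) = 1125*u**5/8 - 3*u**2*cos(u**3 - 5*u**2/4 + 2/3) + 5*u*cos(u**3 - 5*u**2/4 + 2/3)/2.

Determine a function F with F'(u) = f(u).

An antiderivative is F(u) = 375*u**6/16 - sin(u**3 - 5*u**2/4 + 2/3).

Integrate term by term and add the pieces.
Check: d/du[375*u**6/16 - sin(u**3 - 5*u**2/4 + 2/3)] = 1125*u**5/8 - 3*u**2*cos(u**3 - 5*u**2/4 + 2/3) + 5*u*cos(u**3 - 5*u**2/4 + 2/3)/2 = f(u).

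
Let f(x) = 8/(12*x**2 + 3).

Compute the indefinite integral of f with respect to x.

Any candidate F(x) must reproduce f(x) exactly when differentiated.
Check: d/dx[4*atan(2*x)/3] = 8/(12*x**2 + 3) = f(x).

F(x) = 4*atan(2*x)/3 + C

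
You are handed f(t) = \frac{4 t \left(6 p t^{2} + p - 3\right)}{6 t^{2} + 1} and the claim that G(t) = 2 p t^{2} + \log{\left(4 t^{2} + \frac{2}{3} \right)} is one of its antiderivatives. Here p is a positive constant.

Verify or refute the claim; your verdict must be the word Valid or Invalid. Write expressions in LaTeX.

Invalid: d/dt[G] - f = \frac{24 t}{6 t^{2} + 1}, which is not 0.

d/dt[G] = \frac{24 p t^{3} + 4 p t + 12 t}{6 t^{2} + 1}
d/dt[G] - f(t) = \frac{24 t}{6 t^{2} + 1} != 0.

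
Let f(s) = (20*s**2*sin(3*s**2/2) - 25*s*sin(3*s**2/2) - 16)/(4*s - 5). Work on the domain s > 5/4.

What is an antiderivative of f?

A first test for any F(s): its s-derivative must equal f(s) identically.
Check: d/ds[-(12*log(2*s - 5/2) + 5*cos(3*s**2/2))/3] = (20*s**2*sin(3*s**2/2) - 25*s*sin(3*s**2/2) - 16)/(4*s - 5) = f(s).

An antiderivative is F(s) = -(12*log(2*s - 5/2) + 5*cos(3*s**2/2))/3.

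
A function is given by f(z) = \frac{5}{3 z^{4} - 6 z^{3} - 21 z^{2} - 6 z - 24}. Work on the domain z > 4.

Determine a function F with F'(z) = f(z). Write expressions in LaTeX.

An antiderivative is F(z) = \frac{5 \log{\left(z - 4 \right)}}{306} - \frac{\log{\left(z + 2 \right)}}{18} + \frac{\log{\left(z^{2} + 1 \right)}}{51} - \frac{3 \operatorname{atan}{\left(z \right)}}{17}.

The denominator factors as 3 \left(z - 4\right) \left(z + 2\right) \left(z^{2} + 1\right); partial fractions split f into directly integrable pieces: \frac{2 z - 9}{51 \left(z^{2} + 1\right)} - \frac{1}{18 \left(z + 2\right)} + \frac{5}{306 \left(z - 4\right)}.
Check: d/dz[\frac{5 \log{\left(z - 4 \right)}}{306} - \frac{\log{\left(z + 2 \right)}}{18} + \frac{\log{\left(z^{2} + 1 \right)}}{51} - \frac{3 \operatorname{atan}{\left(z \right)}}{17}] = \frac{5}{3 z^{4} - 6 z^{3} - 21 z^{2} - 6 z - 24} = f(z).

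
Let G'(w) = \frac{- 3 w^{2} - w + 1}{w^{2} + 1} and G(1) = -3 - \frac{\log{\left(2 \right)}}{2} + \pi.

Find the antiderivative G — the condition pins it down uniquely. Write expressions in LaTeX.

Differentiate the proposed G(w) back; it has to land on the given G'(w).
A general antiderivative is - 3 w - \frac{\log{\left(w^{2} + 1 \right)}}{2} + 4 \operatorname{atan}{\left(w \right)} + C.
The condition gives C = -3 - \frac{\log{\left(2 \right)}}{2} + \pi - (-3 - \frac{\log{\left(2 \right)}}{2} + \pi) = 0.
So G(w) = - 3 w - \frac{\log{\left(w^{2} + 1 \right)}}{2} + 4 \operatorname{atan}{\left(w \right)}.
Check: d/dw[- 3 w - \frac{\log{\left(w^{2} + 1 \right)}}{2} + 4 \operatorname{atan}{\left(w \right)}] = \frac{- 3 w^{2} - w + 1}{w^{2} + 1} = G'(w).

G(w) = - 3 w - \frac{\log{\left(w^{2} + 1 \right)}}{2} + 4 \operatorname{atan}{\left(w \right)}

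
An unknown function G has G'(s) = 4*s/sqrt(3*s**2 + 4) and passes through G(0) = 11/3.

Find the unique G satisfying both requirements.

G'(s) matches the chain-rule pattern g'(h)*h' with inner function h(s) = 3*s**2 + 4; substituting u = h(s) collapses the integral.
A general antiderivative is 4*sqrt(3*s**2 + 4)/3 + C.
The condition gives C = 11/3 - (8/3) = 1.
So G(s) = 4*sqrt(3*s**2 + 4)/3 + 1.
Check: d/ds[4*sqrt(3*s**2 + 4)/3 + 1] = 4*s/sqrt(3*s**2 + 4) = G'(s).

G(s) = 4*sqrt(3*s**2 + 4)/3 + 1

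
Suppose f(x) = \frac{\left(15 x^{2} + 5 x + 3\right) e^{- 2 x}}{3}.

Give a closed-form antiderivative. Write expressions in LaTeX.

Recognize the product-rule pattern: f = u'v + uv' with u = - \frac{5 x^{2}}{2} - \frac{10 x}{3} - \frac{13}{6}, v = e^{- 2 x}, so integration by parts undoes it.
Check: d/dx[\frac{\left(- 15 x^{2} - 20 x - 13\right) e^{- 2 x}}{6}] = \frac{\left(15 x^{2} + 5 x + 3\right) e^{- 2 x}}{3} = f(x).

An antiderivative is F(x) = \frac{\left(- 15 x^{2} - 20 x - 13\right) e^{- 2 x}}{6}.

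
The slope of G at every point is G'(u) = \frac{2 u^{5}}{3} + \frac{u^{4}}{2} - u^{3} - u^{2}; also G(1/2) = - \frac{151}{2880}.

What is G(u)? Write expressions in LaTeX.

Integrate term by term and add the pieces.
A general antiderivative is \frac{u^{6}}{9} + \frac{u^{5}}{10} - \frac{u^{4}}{4} - \frac{u^{3}}{3} + C.
The condition gives C = - \frac{151}{2880} - (- \frac{151}{2880}) = 0.
So G(u) = \frac{u^{3} \left(20 u^{3} + 18 u^{2} - 45 u - 60\right)}{180}.
Check: d/du[\frac{u^{3} \left(20 u^{3} + 18 u^{2} - 45 u - 60\right)}{180}] = \frac{2 u^{5}}{3} + \frac{u^{4}}{2} - u^{3} - u^{2} = G'(u).

G(u) = \frac{u^{3} \left(20 u^{3} + 18 u^{2} - 45 u - 60\right)}{180}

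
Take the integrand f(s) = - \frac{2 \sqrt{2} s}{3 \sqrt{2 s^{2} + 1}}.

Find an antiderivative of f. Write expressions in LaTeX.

The substitution u = 4 s^{2} + 2 works: f is exactly (dF/du)*(du/ds) for that inner function.
Check: d/ds[- \frac{\sqrt{2} \sqrt{2 s^{2} + 1}}{3}] = - \frac{2 \sqrt{2} s}{3 \sqrt{2 s^{2} + 1}} = f(s).

An antiderivative is F(s) = - \frac{\sqrt{2} \sqrt{2 s^{2} + 1}}{3}.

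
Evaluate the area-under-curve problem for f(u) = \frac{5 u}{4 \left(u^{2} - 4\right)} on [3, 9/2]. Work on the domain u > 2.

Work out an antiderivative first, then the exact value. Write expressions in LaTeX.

Factor the denominator (4 \left(u - 2\right) \left(u + 2\right)) and decompose: f = \frac{5}{8 \left(u + 2\right)} + \frac{5}{8 \left(u - 2\right)}; each piece integrates to a log, atan, or power term.
F(u) = \frac{5 \log{\left(u^{2} - 4 \right)}}{8} is an antiderivative of f.
Check: d/du[\frac{5 \log{\left(u^{2} - 4 \right)}}{8}] = \frac{5 u}{4 u^{2} - 16}, which equals f(u).
F(9/2) = \frac{5 \log{\left(\frac{65}{4} \right)}}{8}; F(3) = \frac{5 \log{\left(5 \right)}}{8}.
Integral = F(9/2) - F(3) = - \frac{5 \log{\left(5 \right)}}{8} + \frac{5 \log{\left(\frac{65}{4} \right)}}{8}.

Antiderivative: F(u) = \frac{5 \log{\left(u^{2} - 4 \right)}}{8}; value = - \frac{5 \log{\left(5 \right)}}{8} + \frac{5 \log{\left(\frac{65}{4} \right)}}{8}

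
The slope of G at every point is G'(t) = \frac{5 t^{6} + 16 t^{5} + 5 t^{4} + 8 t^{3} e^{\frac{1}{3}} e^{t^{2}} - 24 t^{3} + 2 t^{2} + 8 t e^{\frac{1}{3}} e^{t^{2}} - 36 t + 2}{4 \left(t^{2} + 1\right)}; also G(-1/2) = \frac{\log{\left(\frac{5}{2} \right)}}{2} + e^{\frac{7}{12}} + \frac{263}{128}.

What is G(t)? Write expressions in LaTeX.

Check a candidate G(t) by differentiating: d/dt[G] must match the given G'(t).
A general antiderivative is \frac{t^{5}}{4} + t^{4} - 5 t^{2} + \frac{t}{2} + e^{t^{2} + \frac{1}{3}} + \frac{\log{\left(2 t^{2} + 2 \right)}}{2} + 3 + C.
The condition gives C = \frac{\log{\left(\frac{5}{2} \right)}}{2} + e^{\frac{7}{12}} + \frac{263}{128} - (\frac{\log{\left(\frac{5}{2} \right)}}{2} + \frac{199}{128} + e^{\frac{7}{12}}) = \frac{1}{2}.
So G(t) = \frac{t^{5} + 4 t^{4} - 20 t^{2} + 2 t + 4 e^{t^{2} + \frac{1}{3}} + 2 \log{\left(2 t^{2} + 2 \right)} + 14}{4}.
Check: d/dt[\frac{t^{5} + 4 t^{4} - 20 t^{2} + 2 t + 4 e^{t^{2} + \frac{1}{3}} + 2 \log{\left(2 t^{2} + 2 \right)} + 14}{4}] = \frac{5 t^{6} + 16 t^{5} + 5 t^{4} + 8 t^{3} e^{\frac{1}{3}} e^{t^{2}} - 24 t^{3} + 2 t^{2} + 8 t e^{\frac{1}{3}} e^{t^{2}} - 36 t + 2}{4 t^{2} + 4}, which equals G'(t).

G(t) = \frac{t^{5} + 4 t^{4} - 20 t^{2} + 2 t + 4 e^{t^{2} + \frac{1}{3}} + 2 \log{\left(2 t^{2} + 2 \right)} + 14}{4}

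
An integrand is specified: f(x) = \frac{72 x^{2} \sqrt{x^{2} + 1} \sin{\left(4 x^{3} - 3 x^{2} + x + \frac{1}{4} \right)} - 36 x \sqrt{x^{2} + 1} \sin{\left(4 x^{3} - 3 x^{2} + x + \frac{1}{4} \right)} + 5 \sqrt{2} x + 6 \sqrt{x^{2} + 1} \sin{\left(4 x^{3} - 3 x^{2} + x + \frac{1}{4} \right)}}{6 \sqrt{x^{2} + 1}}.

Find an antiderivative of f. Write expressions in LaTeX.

Whatever form F(x) takes, F'(x) = f(x) is non-negotiable.
Check: d/dx[\frac{5 \sqrt{\frac{x^{2}}{2} + \frac{1}{2}}}{3} - \cos{\left(4 x^{3} - 3 x^{2} + x + \frac{1}{4} \right)}] = \frac{72 x^{2} \sqrt{x^{2} + 1} \sin{\left(4 x^{3} - 3 x^{2} + x + \frac{1}{4} \right)} - 36 x \sqrt{x^{2} + 1} \sin{\left(4 x^{3} - 3 x^{2} + x + \frac{1}{4} \right)} + 5 \sqrt{2} x + 6 \sqrt{x^{2} + 1} \sin{\left(4 x^{3} - 3 x^{2} + x + \frac{1}{4} \right)}}{6 \sqrt{x^{2} + 1}} = f(x).

An antiderivative is F(x) = \frac{5 \sqrt{\frac{x^{2}}{2} + \frac{1}{2}}}{3} - \cos{\left(4 x^{3} - 3 x^{2} + x + \frac{1}{4} \right)}.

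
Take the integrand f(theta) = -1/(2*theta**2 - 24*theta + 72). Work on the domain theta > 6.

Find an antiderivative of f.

Differentiate the proposed F(theta) back; it has to land on f(theta) exactly.
Check: d/dtheta[1/(2*(theta - 6))] = -1/(2*theta**2 - 24*theta + 72) = f(theta).

An antiderivative is F(theta) = 1/(2*(theta - 6)).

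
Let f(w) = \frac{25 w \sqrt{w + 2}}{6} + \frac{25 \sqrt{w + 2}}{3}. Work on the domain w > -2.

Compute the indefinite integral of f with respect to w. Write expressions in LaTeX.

The integrand splits into summands that can be handled one at a time.
Check: d/dw[\frac{5 \left(w + 2\right)^{\frac{5}{2}}}{3}] = \frac{25 w \sqrt{w + 2}}{6} + \frac{25 \sqrt{w + 2}}{3} = f(w).

F(w) = \frac{5 \left(w + 2\right)^{\frac{5}{2}}}{3} + C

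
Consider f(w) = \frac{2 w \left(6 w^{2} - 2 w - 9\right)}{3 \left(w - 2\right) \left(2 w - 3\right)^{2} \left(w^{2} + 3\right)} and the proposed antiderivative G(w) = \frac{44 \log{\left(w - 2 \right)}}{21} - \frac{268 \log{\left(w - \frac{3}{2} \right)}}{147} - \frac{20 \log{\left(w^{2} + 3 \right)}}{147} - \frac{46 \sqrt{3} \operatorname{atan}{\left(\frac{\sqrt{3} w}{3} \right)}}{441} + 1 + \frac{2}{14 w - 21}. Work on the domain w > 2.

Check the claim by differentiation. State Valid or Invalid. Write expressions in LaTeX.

d/dw[G] = \frac{12 w^{3} - 4 w^{2} - 18 w}{12 w^{5} - 60 w^{4} + 135 w^{3} - 234 w^{2} + 297 w - 162}
This equals f(w) exactly, so the claim holds.

Valid - differentiating G returns exactly f.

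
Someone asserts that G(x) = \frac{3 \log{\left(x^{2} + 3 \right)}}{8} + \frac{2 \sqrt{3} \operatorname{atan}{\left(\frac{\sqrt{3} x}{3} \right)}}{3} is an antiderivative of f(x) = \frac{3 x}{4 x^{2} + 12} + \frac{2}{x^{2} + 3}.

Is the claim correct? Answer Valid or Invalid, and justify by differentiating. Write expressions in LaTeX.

d/dx[G] = \frac{3 x + 8}{4 x^{2} + 12}
This equals f(x) exactly, so the claim holds.

Valid: G'(x) = f(x).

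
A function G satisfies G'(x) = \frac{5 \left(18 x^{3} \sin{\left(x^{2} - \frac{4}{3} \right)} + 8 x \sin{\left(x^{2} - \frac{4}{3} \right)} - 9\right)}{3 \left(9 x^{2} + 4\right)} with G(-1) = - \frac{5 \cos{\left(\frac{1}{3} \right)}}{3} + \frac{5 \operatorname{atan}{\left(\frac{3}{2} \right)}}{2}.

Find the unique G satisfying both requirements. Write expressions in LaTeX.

G(x) = - \frac{5 \cos{\left(x^{2} - \frac{4}{3} \right)}}{3} - \frac{5 \operatorname{atan}{\left(\frac{3 x}{2} \right)}}{2}

For G(x) to be correct, d/dx[G] must agree with the stated G'(x) identically.
A general antiderivative is - \frac{5 \cos{\left(x^{2} - \frac{4}{3} \right)}}{3} - \frac{5 \operatorname{atan}{\left(\frac{3 x}{2} \right)}}{2} + C.
The condition gives C = - \frac{5 \cos{\left(\frac{1}{3} \right)}}{3} + \frac{5 \operatorname{atan}{\left(\frac{3}{2} \right)}}{2} - (- \frac{5 \cos{\left(\frac{1}{3} \right)}}{3} + \frac{5 \operatorname{atan}{\left(\frac{3}{2} \right)}}{2}) = 0.
So G(x) = - \frac{5 \cos{\left(x^{2} - \frac{4}{3} \right)}}{3} - \frac{5 \operatorname{atan}{\left(\frac{3 x}{2} \right)}}{2}.
Check: d/dx[- \frac{5 \cos{\left(x^{2} - \frac{4}{3} \right)}}{3} - \frac{5 \operatorname{atan}{\left(\frac{3 x}{2} \right)}}{2}] = \frac{90 x^{3} \sin{\left(x^{2} - \frac{4}{3} \right)} + 40 x \sin{\left(x^{2} - \frac{4}{3} \right)} - 45}{27 x^{2} + 12}, which equals G'(x).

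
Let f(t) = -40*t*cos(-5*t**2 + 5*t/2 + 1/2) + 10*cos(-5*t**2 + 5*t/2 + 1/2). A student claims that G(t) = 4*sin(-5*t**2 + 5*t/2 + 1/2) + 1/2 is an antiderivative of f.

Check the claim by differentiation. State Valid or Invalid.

Valid - the claim checks out under differentiation.

d/dt[G] = -40*t*cos(-5*t**2 + 5*t/2 + 1/2) + 10*cos(-5*t**2 + 5*t/2 + 1/2)
This equals f(t) exactly, so the claim holds.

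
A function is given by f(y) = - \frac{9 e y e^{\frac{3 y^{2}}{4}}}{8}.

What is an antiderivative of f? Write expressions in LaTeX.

f matches the chain-rule pattern g'(h)*h' with inner function h(y) = \frac{3 y^{2}}{4} + 1; substituting u = h(y) collapses the integral.
Check: d/dy[- \frac{3 e e^{\frac{3 y^{2}}{4}}}{4}] = - \frac{9 e y e^{\frac{3 y^{2}}{4}}}{8} = f(y).

An antiderivative is F(y) = - \frac{3 e e^{\frac{3 y^{2}}{4}}}{4}.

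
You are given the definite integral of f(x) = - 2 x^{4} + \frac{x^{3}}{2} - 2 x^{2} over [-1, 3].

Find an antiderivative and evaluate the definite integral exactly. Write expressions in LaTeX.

Integrate term by term and add the pieces.
F(x) = \frac{x^{3} \left(- 48 x^{2} + 15 x - 80\right)}{120} is an antiderivative of f.
Check: d/dx[\frac{x^{3} \left(- 48 x^{2} + 15 x - 80\right)}{120}] = - 2 x^{4} + \frac{x^{3}}{2} - 2 x^{2} = f(x).
F(3) = - \frac{4203}{40}; F(-1) = \frac{143}{120}.
Integral = F(3) - F(-1) = - \frac{1594}{15}.

Antiderivative: F(x) = \frac{x^{3} \left(- 48 x^{2} + 15 x - 80\right)}{120}; value = - \frac{1594}{15}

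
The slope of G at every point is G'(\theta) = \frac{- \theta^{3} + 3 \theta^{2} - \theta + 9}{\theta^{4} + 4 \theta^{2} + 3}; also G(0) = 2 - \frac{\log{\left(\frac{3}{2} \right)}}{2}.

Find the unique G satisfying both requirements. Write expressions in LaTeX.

G(\theta) = \frac{- \log{\left(\frac{\theta^{2}}{2} + \frac{3}{2} \right)} + 6 \operatorname{atan}{\left(\theta \right)} + 4}{2}

Whatever form G(\theta) takes, its d/d\theta must return the stated G'(\theta).
A general antiderivative is - \frac{\log{\left(\frac{\theta^{2}}{2} + \frac{3}{2} \right)}}{2} + 3 \operatorname{atan}{\left(\theta \right)} + C.
The condition gives C = 2 - \frac{\log{\left(\frac{3}{2} \right)}}{2} - (- \frac{\log{\left(\frac{3}{2} \right)}}{2}) = 2.
So G(\theta) = \frac{- \log{\left(\frac{\theta^{2}}{2} + \frac{3}{2} \right)} + 6 \operatorname{atan}{\left(\theta \right)} + 4}{2}.
Check: d/d\theta[\frac{- \log{\left(\frac{\theta^{2}}{2} + \frac{3}{2} \right)} + 6 \operatorname{atan}{\left(\theta \right)} + 4}{2}] = \frac{- \theta^{3} + 3 \theta^{2} - \theta + 9}{\theta^{4} + 4 \theta^{2} + 3} = G'(\theta).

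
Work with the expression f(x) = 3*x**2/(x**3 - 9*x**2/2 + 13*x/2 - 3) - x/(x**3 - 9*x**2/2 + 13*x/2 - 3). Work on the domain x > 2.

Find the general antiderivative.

F(x) = 20*log(x - 2) - 21*log(x - 3/2) + 4*log(x - 1) + C

Factor the denominator ((x - 2)*(x - 1)*(2*x - 3)) and decompose: f = -42/(2*x - 3) + 4/(x - 1) + 20/(x - 2); each piece integrates to a log, atan, or power term.
Check: d/dx[20*log(x - 2) - 21*log(x - 3/2) + 4*log(x - 1)] = (6*x**2 - 2*x)/(2*x**3 - 9*x**2 + 13*x - 6), which equals f(x).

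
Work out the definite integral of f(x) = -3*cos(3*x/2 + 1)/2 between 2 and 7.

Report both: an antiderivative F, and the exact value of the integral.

A candidate is checked by its d/dx: the result must match f(x).
F(x) = -sin(3*x/2 + 1) is an antiderivative of f.
Check: d/dx[-sin(3*x/2 + 1)] = -3*cos(3*x/2 + 1)/2 = f(x).
F(7) = -sin(23/2); F(2) = -sin(4).
Integral = F(7) - F(2) = sin(4) - sin(23/2).

Antiderivative: F(x) = -sin(3*x/2 + 1); value = sin(4) - sin(23/2)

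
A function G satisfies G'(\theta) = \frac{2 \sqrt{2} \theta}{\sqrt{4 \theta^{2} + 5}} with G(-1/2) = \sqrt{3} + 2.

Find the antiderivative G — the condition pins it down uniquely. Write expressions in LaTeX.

The substitution u = 2 \theta^{2} + \frac{5}{2} works: G'(\theta) is exactly (dG/du)*(du/d\theta) for that inner function.
A general antiderivative is \sqrt{2 \theta^{2} + \frac{5}{2}} + C.
The condition gives C = \sqrt{3} + 2 - (\sqrt{3}) = 2.
So G(\theta) = \frac{\sqrt{2} \left(\sqrt{4 \theta^{2} + 5} + 2 \sqrt{2}\right)}{2}.
Check: d/d\theta[\frac{\sqrt{2} \left(\sqrt{4 \theta^{2} + 5} + 2 \sqrt{2}\right)}{2}] = \frac{2 \sqrt{2} \theta}{\sqrt{4 \theta^{2} + 5}} = G'(\theta).

G(\theta) = \frac{\sqrt{2} \left(\sqrt{4 \theta^{2} + 5} + 2 \sqrt{2}\right)}{2}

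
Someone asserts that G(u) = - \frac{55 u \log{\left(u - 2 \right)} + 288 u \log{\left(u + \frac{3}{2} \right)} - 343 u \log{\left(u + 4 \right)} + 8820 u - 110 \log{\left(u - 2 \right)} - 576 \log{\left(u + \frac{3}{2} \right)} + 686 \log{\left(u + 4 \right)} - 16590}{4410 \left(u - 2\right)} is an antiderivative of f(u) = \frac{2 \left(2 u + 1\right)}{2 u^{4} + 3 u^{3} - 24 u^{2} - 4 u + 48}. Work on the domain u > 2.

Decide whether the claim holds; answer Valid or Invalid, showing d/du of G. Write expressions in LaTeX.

d/du[G] = \frac{4 u + 2}{2 u^{4} + 3 u^{3} - 24 u^{2} - 4 u + 48}
This equals f(u) exactly, so the claim holds.

Valid. The derivative of G reproduces f.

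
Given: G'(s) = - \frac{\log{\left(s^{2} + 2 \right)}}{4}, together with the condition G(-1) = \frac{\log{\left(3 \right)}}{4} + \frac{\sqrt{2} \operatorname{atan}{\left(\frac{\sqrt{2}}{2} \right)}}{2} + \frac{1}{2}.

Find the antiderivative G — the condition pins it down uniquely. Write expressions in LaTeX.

The proposed G(s) is checked by its d/ds: the result must match the given G'(s).
A general antiderivative is - \frac{s \log{\left(s^{2} + 2 \right)}}{4} + \frac{s}{2} - \frac{\sqrt{2} \operatorname{atan}{\left(\frac{\sqrt{2} s}{2} \right)}}{2} + C.
The condition gives C = \frac{\log{\left(3 \right)}}{4} + \frac{\sqrt{2} \operatorname{atan}{\left(\frac{\sqrt{2}}{2} \right)}}{2} + \frac{1}{2} - (- \frac{1}{2} + \frac{\log{\left(3 \right)}}{4} + \frac{\sqrt{2} \operatorname{atan}{\left(\frac{\sqrt{2}}{2} \right)}}{2}) = 1.
So G(s) = \frac{- s \log{\left(s^{2} + 2 \right)} + 2 s - 2 \sqrt{2} \operatorname{atan}{\left(\frac{\sqrt{2} s}{2} \right)} + 4}{4}.
Check: d/ds[\frac{- s \log{\left(s^{2} + 2 \right)} + 2 s - 2 \sqrt{2} \operatorname{atan}{\left(\frac{\sqrt{2} s}{2} \right)} + 4}{4}] = - \frac{\log{\left(s^{2} + 2 \right)}}{4} = G'(s).

G(s) = \frac{- s \log{\left(s^{2} + 2 \right)} + 2 s - 2 \sqrt{2} \operatorname{atan}{\left(\frac{\sqrt{2} s}{2} \right)} + 4}{4}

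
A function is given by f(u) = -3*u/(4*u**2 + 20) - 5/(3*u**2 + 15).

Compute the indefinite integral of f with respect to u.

The integrand splits into summands that can be handled one at a time.
Check: d/du[(-9*log(u**2 + 5) - 8*sqrt(5)*atan(sqrt(5)*u/5))/24] = (-9*u - 20)/(12*u**2 + 60), which equals f(u).

F(u) = (-9*log(u**2 + 5) - 8*sqrt(5)*atan(sqrt(5)*u/5))/24 + C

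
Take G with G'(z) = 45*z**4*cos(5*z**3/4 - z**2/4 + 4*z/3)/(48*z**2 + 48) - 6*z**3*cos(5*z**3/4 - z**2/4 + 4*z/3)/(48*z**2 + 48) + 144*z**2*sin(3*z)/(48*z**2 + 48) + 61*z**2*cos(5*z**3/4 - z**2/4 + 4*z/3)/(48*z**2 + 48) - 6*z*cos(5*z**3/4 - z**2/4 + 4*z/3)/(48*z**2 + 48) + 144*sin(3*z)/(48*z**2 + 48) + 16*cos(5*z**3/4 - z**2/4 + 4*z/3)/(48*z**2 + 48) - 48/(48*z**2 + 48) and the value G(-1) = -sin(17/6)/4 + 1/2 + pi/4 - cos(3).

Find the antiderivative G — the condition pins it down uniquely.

G(z) = sin(5*z**3/4 - z**2/4 + 4*z/3)/4 - cos(3*z) - atan(z) + 1/2

Integrate term by term and add the pieces.
A general antiderivative is sin(5*z**3/4 - z**2/4 + 4*z/3)/4 - cos(3*z) - atan(z) + C.
The condition gives C = -sin(17/6)/4 + 1/2 + pi/4 - cos(3) - (-sin(17/6)/4 + pi/4 - cos(3)) = 1/2.
So G(z) = sin(5*z**3/4 - z**2/4 + 4*z/3)/4 - cos(3*z) - atan(z) + 1/2.
Check: d/dz[sin(5*z**3/4 - z**2/4 + 4*z/3)/4 - cos(3*z) - atan(z) + 1/2] = (45*z**4*cos(5*z**3/4 - z**2/4 + 4*z/3) - 6*z**3*cos(5*z**3/4 - z**2/4 + 4*z/3) + 144*z**2*sin(3*z) + 61*z**2*cos(5*z**3/4 - z**2/4 + 4*z/3) - 6*z*cos(5*z**3/4 - z**2/4 + 4*z/3) + 144*sin(3*z) + 16*cos(5*z**3/4 - z**2/4 + 4*z/3) - 48)/(48*z**2 + 48), which equals G'(z).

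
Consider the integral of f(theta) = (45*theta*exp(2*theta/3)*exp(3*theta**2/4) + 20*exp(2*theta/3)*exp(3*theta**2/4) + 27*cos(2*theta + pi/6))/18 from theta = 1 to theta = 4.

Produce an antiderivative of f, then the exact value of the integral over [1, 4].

Any candidate F(theta) must reproduce f(theta) exactly when differentiated.
F(theta) = 5*exp(2*theta/3)*exp(3*theta**2/4)/3 + 3*sin(2*theta + pi/6)/4 is an antiderivative of f.
Check: d/dtheta[5*exp(2*theta/3)*exp(3*theta**2/4)/3 + 3*sin(2*theta + pi/6)/4] = 5*theta*exp(2*theta/3)*exp(3*theta**2/4)/2 + 10*exp(2*theta/3)*exp(3*theta**2/4)/9 + 3*cos(2*theta + pi/6)/2, which equals f(theta).
F(4) = 3*sin(pi/6 + 8)/4 + 5*exp(44/3)/3; F(1) = 3*sin(pi/6 + 2)/4 + 5*exp(17/12)/3.
Integral = F(4) - F(1) = -5*exp(17/12)/3 - 3*sin(pi/6 + 2)/4 + 3*sin(pi/6 + 8)/4 + 5*exp(44/3)/3.

Antiderivative: F(theta) = 5*exp(2*theta/3)*exp(3*theta**2/4)/3 + 3*sin(2*theta + pi/6)/4; value = -5*exp(17/12)/3 - 3*sin(pi/6 + 2)/4 + 3*sin(pi/6 + 8)/4 + 5*exp(44/3)/3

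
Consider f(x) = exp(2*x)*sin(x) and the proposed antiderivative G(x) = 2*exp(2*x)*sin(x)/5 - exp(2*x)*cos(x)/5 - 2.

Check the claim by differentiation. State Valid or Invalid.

Valid - differentiating G returns exactly f.

d/dx[G] = exp(2*x)*sin(x)
This equals f(x) exactly, so the claim holds.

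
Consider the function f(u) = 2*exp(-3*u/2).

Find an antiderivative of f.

An antiderivative is F(u) = -4*exp(-3*u/2)/3.

Check any antiderivative F(u) by computing F'(u) and comparing it with f(u).
Check: d/du[-4*exp(-3*u/2)/3] = 2*exp(-3*u/2) = f(u).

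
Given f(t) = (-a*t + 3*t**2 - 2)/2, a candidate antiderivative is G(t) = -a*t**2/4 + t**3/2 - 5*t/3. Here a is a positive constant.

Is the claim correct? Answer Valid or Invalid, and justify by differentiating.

Invalid: d/dt[G] - f = -2/3, which is not 0.

d/dt[G] = -a*t/2 + 3*t**2/2 - 5/3
d/dt[G] - f(t) = -2/3 != 0.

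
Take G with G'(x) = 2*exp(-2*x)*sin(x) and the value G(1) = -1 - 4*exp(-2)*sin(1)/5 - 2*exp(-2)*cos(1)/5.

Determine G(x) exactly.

Differentiate the proposed G(x) back; it has to land on the given G'(x).
A general antiderivative is -4*exp(-2*x)*sin(x)/5 - 2*exp(-2*x)*cos(x)/5 + C.
The condition gives C = -1 - 4*exp(-2)*sin(1)/5 - 2*exp(-2)*cos(1)/5 - (-4*exp(-2)*sin(1)/5 - 2*exp(-2)*cos(1)/5) = -1.
So G(x) = (-5*exp(2*x) - 4*sin(x) - 2*cos(x))*exp(-2*x)/5.
Check: d/dx[(-5*exp(2*x) - 4*sin(x) - 2*cos(x))*exp(-2*x)/5] = 2*exp(-2*x)*sin(x) = G'(x).

G(x) = (-5*exp(2*x) - 4*sin(x) - 2*cos(x))*exp(-2*x)/5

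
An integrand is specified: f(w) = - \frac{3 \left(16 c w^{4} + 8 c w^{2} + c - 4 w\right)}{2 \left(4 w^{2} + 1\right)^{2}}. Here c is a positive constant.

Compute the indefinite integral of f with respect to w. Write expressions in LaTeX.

F(w) = \frac{3 \left(- 2 c w \left(4 w^{2} + 1\right) - 1\right)}{4 \left(4 w^{2} + 1\right)} + C

Any candidate F(w) must reproduce f(w) exactly when differentiated.
Check: d/dw[\frac{3 \left(- 2 c w \left(4 w^{2} + 1\right) - 1\right)}{4 \left(4 w^{2} + 1\right)}] = \frac{- 48 c w^{4} - 24 c w^{2} - 3 c + 12 w}{32 w^{4} + 16 w^{2} + 2}, which equals f(w).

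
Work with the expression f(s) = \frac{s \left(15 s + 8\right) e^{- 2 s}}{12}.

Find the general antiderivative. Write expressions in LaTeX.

F(s) = - \frac{\left(30 s^{2} + 46 s + 23\right) e^{- 2 s}}{48} + C

f has the shape u'v + uv' for u = - \frac{5 s^{2}}{8} - \frac{23 s}{24} - \frac{23}{48} and v = e^{- 2 s} — it is the derivative of the product u*v.
Check: d/ds[- \frac{\left(30 s^{2} + 46 s + 23\right) e^{- 2 s}}{48}] = \frac{\left(15 s^{2} + 8 s\right) e^{- 2 s}}{12}, which equals f(s).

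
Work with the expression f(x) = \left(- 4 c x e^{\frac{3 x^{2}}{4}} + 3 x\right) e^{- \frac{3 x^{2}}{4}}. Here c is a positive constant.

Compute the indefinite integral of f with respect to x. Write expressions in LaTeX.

A candidate is checked by its d/dx: the result must match f(x).
Check: d/dx[- 2 c x^{2} - 2 e^{- \frac{3 x^{2}}{4}}] = \left(- 4 c x e^{\frac{3 x^{2}}{4}} + 3 x\right) e^{- \frac{3 x^{2}}{4}} = f(x).

F(x) = - 2 c x^{2} - 2 e^{- \frac{3 x^{2}}{4}} + C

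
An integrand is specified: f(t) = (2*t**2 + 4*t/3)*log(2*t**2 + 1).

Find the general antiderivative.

F(t) = (-4*t**3 + 6*t**2*(t + 1)*log(2*t**2 + 1) - 6*t**2 + 6*t + 3*log(t**2 + 1/2) - 3*sqrt(2)*atan(sqrt(2)*t))/9 + C

Since d/dt undoes antidifferentiation here, F'(t) = f(t) is required of F(t).
Check: d/dt[(-4*t**3 + 6*t**2*(t + 1)*log(2*t**2 + 1) - 6*t**2 + 6*t + 3*log(t**2 + 1/2) - 3*sqrt(2)*atan(sqrt(2)*t))/9] = 2*t**2*log(2*t**2 + 1) + 4*t*log(2*t**2 + 1)/3, which equals f(t).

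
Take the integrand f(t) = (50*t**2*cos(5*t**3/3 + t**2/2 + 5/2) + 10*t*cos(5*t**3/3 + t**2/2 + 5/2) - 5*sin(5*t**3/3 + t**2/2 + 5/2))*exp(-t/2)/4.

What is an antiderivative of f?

An antiderivative is F(t) = 5*exp(-t/2)*sin(5*t**3/3 + t**2/2 + 5/2)/2.

f has the shape u'v + uv' for u = 5*exp(-t/2)/2 and v = sin(5*t**3/3 + t**2/2 + 5/2) — it is the derivative of the product u*v.
Check: d/dt[5*exp(-t/2)*sin(5*t**3/3 + t**2/2 + 5/2)/2] = (50*t**2*cos(5*t**3/3 + t**2/2 + 5/2) + 10*t*cos(5*t**3/3 + t**2/2 + 5/2) - 5*sin(5*t**3/3 + t**2/2 + 5/2))*exp(-t/2)/4 = f(t).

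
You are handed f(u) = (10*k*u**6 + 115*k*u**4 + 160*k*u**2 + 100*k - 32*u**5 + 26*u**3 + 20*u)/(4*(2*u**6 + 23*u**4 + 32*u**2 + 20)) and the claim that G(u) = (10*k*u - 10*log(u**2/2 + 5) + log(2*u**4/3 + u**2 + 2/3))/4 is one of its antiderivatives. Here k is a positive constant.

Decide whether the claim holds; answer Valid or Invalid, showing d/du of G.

Invalid: d/du[G] - f = 5*k/4, which is not 0.

d/du[G] = (10*k*u**6 + 115*k*u**4 + 160*k*u**2 + 100*k - 16*u**5 + 13*u**3 + 10*u)/(4*u**6 + 46*u**4 + 64*u**2 + 40)
d/du[G] - f(u) = 5*k/4 != 0.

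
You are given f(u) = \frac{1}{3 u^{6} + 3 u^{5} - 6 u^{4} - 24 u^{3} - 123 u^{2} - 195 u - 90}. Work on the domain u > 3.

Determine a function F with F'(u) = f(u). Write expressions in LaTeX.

Factor the denominator (3 \left(u - 3\right) \left(u + 1\right)^{2} \left(u + 2\right) \left(u^{2} + 5\right)) and decompose: f = \frac{u + 3}{756 \left(u^{2} + 5\right)} - \frac{1}{135 \left(u + 2\right)} + \frac{5}{864 \left(u + 1\right)} - \frac{1}{72 \left(u + 1\right)^{2}} + \frac{1}{3360 \left(u - 3\right)}; each piece integrates to a log, atan, or power term.
Check: d/du[\frac{9 \left(u + 1\right) \log{\left(u - 3 \right)} + 175 \left(u + 1\right) \log{\left(u + 1 \right)} - 224 \left(u + 1\right) \log{\left(u + 2 \right)} + 20 \left(u + 1\right) \log{\left(u^{2} + 5 \right)} + 24 \sqrt{5} \left(u + 1\right) \operatorname{atan}{\left(\frac{\sqrt{5} u}{5} \right)} + 420}{30240 \left(u + 1\right)}] = \frac{1}{3 u^{6} + 3 u^{5} - 6 u^{4} - 24 u^{3} - 123 u^{2} - 195 u - 90} = f(u).

An antiderivative is F(u) = \frac{9 \left(u + 1\right) \log{\left(u - 3 \right)} + 175 \left(u + 1\right) \log{\left(u + 1 \right)} - 224 \left(u + 1\right) \log{\left(u + 2 \right)} + 20 \left(u + 1\right) \log{\left(u^{2} + 5 \right)} + 24 \sqrt{5} \left(u + 1\right) \operatorname{atan}{\left(\frac{\sqrt{5} u}{5} \right)} + 420}{30240 \left(u + 1\right)}.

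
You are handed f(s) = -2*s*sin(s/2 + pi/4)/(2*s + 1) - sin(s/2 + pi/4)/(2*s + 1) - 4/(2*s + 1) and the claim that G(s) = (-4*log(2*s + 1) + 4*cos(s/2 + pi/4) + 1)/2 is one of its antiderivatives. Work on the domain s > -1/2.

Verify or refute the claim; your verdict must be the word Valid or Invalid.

d/ds[G] = (-2*s*sin(s/2 + pi/4) - sin(s/2 + pi/4) - 4)/(2*s + 1)
This equals f(s) exactly, so the claim holds.

Valid - differentiating G returns exactly f.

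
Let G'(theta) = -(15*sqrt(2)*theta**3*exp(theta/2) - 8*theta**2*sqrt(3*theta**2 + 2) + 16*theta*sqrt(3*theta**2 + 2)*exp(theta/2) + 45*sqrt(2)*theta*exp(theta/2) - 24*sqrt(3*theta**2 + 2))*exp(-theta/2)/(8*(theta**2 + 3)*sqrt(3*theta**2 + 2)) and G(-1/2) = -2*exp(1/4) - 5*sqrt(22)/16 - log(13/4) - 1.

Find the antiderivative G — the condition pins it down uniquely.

Any candidate G(theta) must reproduce the stated G'(theta) exactly.
A general antiderivative is -5*sqrt(3*theta**2/2 + 1)/4 - log(theta**2 + 3) - 2*exp(-theta/2) + C.
The condition gives C = -2*exp(1/4) - 5*sqrt(22)/16 - log(13/4) - 1 - (-2*exp(1/4) - 5*sqrt(22)/16 - log(13/4)) = -1.
So G(theta) = (-5*sqrt(2)*sqrt(3*theta**2 + 2)*exp(theta/2) - 8*exp(theta/2)*log(theta**2 + 3) - 8*exp(theta/2) - 16)*exp(-theta/2)/8.
Check: d/dtheta[(-5*sqrt(2)*sqrt(3*theta**2 + 2)*exp(theta/2) - 8*exp(theta/2)*log(theta**2 + 3) - 8*exp(theta/2) - 16)*exp(-theta/2)/8] = (-15*sqrt(2)*theta**3*exp(theta/2) + 8*theta**2*sqrt(3*theta**2 + 2) - 16*theta*sqrt(3*theta**2 + 2)*exp(theta/2) - 45*sqrt(2)*theta*exp(theta/2) + 24*sqrt(3*theta**2 + 2))/(8*theta**2*sqrt(3*theta**2 + 2)*exp(theta/2) + 24*sqrt(3*theta**2 + 2)*exp(theta/2)), which equals G'(theta).

G(theta) = (-5*sqrt(2)*sqrt(3*theta**2 + 2)*exp(theta/2) - 8*exp(theta/2)*log(theta**2 + 3) - 8*exp(theta/2) - 16)*exp(-theta/2)/8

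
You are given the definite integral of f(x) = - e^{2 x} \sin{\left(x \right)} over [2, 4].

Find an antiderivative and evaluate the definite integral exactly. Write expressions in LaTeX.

Antiderivative: F(x) = \frac{\left(- 2 \sin{\left(x \right)} + \cos{\left(x \right)}\right) e^{2 x}}{5}; value = \frac{e^{8} \cos{\left(4 \right)}}{5} - \frac{e^{4} \cos{\left(2 \right)}}{5} + \frac{2 e^{4} \sin{\left(2 \right)}}{5} - \frac{2 e^{8} \sin{\left(4 \right)}}{5}

Differentiate the proposed F(x) back; it has to land on f(x) exactly.
F(x) = \frac{\left(- 2 \sin{\left(x \right)} + \cos{\left(x \right)}\right) e^{2 x}}{5} is an antiderivative of f.
Check: d/dx[\frac{\left(- 2 \sin{\left(x \right)} + \cos{\left(x \right)}\right) e^{2 x}}{5}] = - e^{2 x} \sin{\left(x \right)} = f(x).
F(4) = \frac{e^{8} \cos{\left(4 \right)}}{5} - \frac{2 e^{8} \sin{\left(4 \right)}}{5}; F(2) = - \frac{2 e^{4} \sin{\left(2 \right)}}{5} + \frac{e^{4} \cos{\left(2 \right)}}{5}.
Integral = F(4) - F(2) = \frac{e^{8} \cos{\left(4 \right)}}{5} - \frac{e^{4} \cos{\left(2 \right)}}{5} + \frac{2 e^{4} \sin{\left(2 \right)}}{5} - \frac{2 e^{8} \sin{\left(4 \right)}}{5}.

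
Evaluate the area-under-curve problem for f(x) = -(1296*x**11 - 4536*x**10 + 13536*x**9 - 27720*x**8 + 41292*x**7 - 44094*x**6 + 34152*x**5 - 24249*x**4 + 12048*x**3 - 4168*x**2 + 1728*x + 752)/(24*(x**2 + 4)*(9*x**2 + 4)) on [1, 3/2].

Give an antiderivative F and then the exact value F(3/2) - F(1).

Differentiate the proposed F(x) back; it has to land on f(x) exactly.
F(x) = -3*x**8/4 + 3*x**7 - 6*x**6 + 7*x**5 - 41*x**4/8 + 15*x**3/4 - 3*x**2/2 + x/24 - 3*log(x**2 + 4) - 4*atan(3*x/2)/3 is an antiderivative of f.
Check: d/dx[-3*x**8/4 + 3*x**7 - 6*x**6 + 7*x**5 - 41*x**4/8 + 15*x**3/4 - 3*x**2/2 + x/24 - 3*log(x**2 + 4) - 4*atan(3*x/2)/3] = (-1296*x**11 + 4536*x**10 - 13536*x**9 + 27720*x**8 - 41292*x**7 + 44094*x**6 - 34152*x**5 + 24249*x**4 - 12048*x**3 + 4168*x**2 - 1728*x - 752)/(216*x**4 + 960*x**2 + 384), which equals f(x).
F(3/2) = -3*log(25/4) - 4*atan(9/4)/3 + 253/1024; F(1) = -3*log(5) - 4*atan(3/2)/3 + 5/12.
Integral = F(3/2) - F(1) = -3*log(25/4) - 4*atan(9/4)/3 - 521/3072 + 4*atan(3/2)/3 + 3*log(5).

Antiderivative: F(x) = -3*x**8/4 + 3*x**7 - 6*x**6 + 7*x**5 - 41*x**4/8 + 15*x**3/4 - 3*x**2/2 + x/24 - 3*log(x**2 + 4) - 4*atan(3*x/2)/3; value = -3*log(25/4) - 4*atan(9/4)/3 - 521/3072 + 4*atan(3/2)/3 + 3*log(5)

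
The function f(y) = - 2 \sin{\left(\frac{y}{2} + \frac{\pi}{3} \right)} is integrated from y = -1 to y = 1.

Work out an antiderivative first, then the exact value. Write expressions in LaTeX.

Antiderivative: F(y) = 4 \cos{\left(\frac{y}{2} + \frac{\pi}{3} \right)}; value = - 4 \sin{\left(\frac{1}{2} + \frac{\pi}{6} \right)} + 4 \cos{\left(\frac{1}{2} + \frac{\pi}{3} \right)}

Differentiate the proposed F(y) back; it has to land on f(y) exactly.
F(y) = 4 \cos{\left(\frac{y}{2} + \frac{\pi}{3} \right)} is an antiderivative of f.
Check: d/dy[4 \cos{\left(\frac{y}{2} + \frac{\pi}{3} \right)}] = - 2 \sin{\left(\frac{y}{2} + \frac{\pi}{3} \right)} = f(y).
F(1) = 4 \cos{\left(\frac{1}{2} + \frac{\pi}{3} \right)}; F(-1) = 4 \sin{\left(\frac{1}{2} + \frac{\pi}{6} \right)}.
Integral = F(1) - F(-1) = - 4 \sin{\left(\frac{1}{2} + \frac{\pi}{6} \right)} + 4 \cos{\left(\frac{1}{2} + \frac{\pi}{3} \right)}.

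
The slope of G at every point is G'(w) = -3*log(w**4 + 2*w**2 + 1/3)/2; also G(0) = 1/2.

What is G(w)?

Check a candidate G(w) by differentiating: d/dw[G] must match the given G'(w).
A general antiderivative is -3*w*log(w**4 + 2*w**2 + 1/3)/2 + 6*w - 2*sqrt(9/4 - 3*sqrt(6)/4)*atan(sqrt(3)*w/sqrt(3 - sqrt(6))) - 2*sqrt(3*sqrt(6)/4 + 9/4)*atan(sqrt(3)*w/sqrt(sqrt(6) + 3)) + C.
The condition gives C = 1/2 - (0) = 1/2.
So G(w) = (-3*w*log(w**4 + 2*w**2 + 1/3) + 12*w - 2*sqrt(3)*sqrt(3 - sqrt(6))*atan(sqrt(3)*w/sqrt(3 - sqrt(6))) - 2*sqrt(3)*sqrt(sqrt(6) + 3)*atan(sqrt(3)*w/sqrt(sqrt(6) + 3)) + 1)/2.
Check: d/dw[(-3*w*log(w**4 + 2*w**2 + 1/3) + 12*w - 2*sqrt(3)*sqrt(3 - sqrt(6))*atan(sqrt(3)*w/sqrt(3 - sqrt(6))) - 2*sqrt(3)*sqrt(sqrt(6) + 3)*atan(sqrt(3)*w/sqrt(sqrt(6) + 3)) + 1)/2] = -3*log(w**4 + 2*w**2 + 1/3)/2 = G'(w).

G(w) = (-3*w*log(w**4 + 2*w**2 + 1/3) + 12*w - 2*sqrt(3)*sqrt(3 - sqrt(6))*atan(sqrt(3)*w/sqrt(3 - sqrt(6))) - 2*sqrt(3)*sqrt(sqrt(6) + 3)*atan(sqrt(3)*w/sqrt(sqrt(6) + 3)) + 1)/2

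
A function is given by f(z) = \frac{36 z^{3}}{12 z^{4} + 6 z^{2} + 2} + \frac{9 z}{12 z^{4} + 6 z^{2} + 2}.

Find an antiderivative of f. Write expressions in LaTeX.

The substitution u = 2 z^{4} + z^{2} + \frac{1}{3} works: f is exactly (dF/du)*(du/dz) for that inner function.
Check: d/dz[\frac{3 \log{\left(2 z^{4} + z^{2} + \frac{1}{3} \right)}}{4}] = \frac{36 z^{3} + 9 z}{12 z^{4} + 6 z^{2} + 2}, which equals f(z).

An antiderivative is F(z) = \frac{3 \log{\left(2 z^{4} + z^{2} + \frac{1}{3} \right)}}{4}.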